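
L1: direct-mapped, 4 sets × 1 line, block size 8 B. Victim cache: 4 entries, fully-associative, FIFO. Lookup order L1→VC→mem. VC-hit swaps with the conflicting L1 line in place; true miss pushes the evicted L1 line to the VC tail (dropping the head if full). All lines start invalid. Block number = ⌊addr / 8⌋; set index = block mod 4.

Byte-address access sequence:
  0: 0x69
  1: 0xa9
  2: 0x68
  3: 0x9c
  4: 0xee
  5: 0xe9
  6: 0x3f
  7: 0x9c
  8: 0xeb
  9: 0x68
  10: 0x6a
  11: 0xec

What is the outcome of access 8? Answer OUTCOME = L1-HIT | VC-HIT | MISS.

0: 0x69 (blk 13, set 1) → MISS  vc=[]
1: 0xa9 (blk 21, set 1) → MISS  vc=[13]
2: 0x68 (blk 13, set 1) → VC-HIT  vc=[21]
3: 0x9c (blk 19, set 3) → MISS  vc=[21]
4: 0xee (blk 29, set 1) → MISS  vc=[21, 13]
5: 0xe9 (blk 29, set 1) → L1-HIT  vc=[21, 13]
6: 0x3f (blk 7, set 3) → MISS  vc=[21, 13, 19]
7: 0x9c (blk 19, set 3) → VC-HIT  vc=[21, 13, 7]
8: 0xeb (blk 29, set 1) → L1-HIT  vc=[21, 13, 7]
9: 0x68 (blk 13, set 1) → VC-HIT  vc=[21, 29, 7]
10: 0x6a (blk 13, set 1) → L1-HIT  vc=[21, 29, 7]
11: 0xec (blk 29, set 1) → VC-HIT  vc=[21, 13, 7]

OUTCOME = L1-HIT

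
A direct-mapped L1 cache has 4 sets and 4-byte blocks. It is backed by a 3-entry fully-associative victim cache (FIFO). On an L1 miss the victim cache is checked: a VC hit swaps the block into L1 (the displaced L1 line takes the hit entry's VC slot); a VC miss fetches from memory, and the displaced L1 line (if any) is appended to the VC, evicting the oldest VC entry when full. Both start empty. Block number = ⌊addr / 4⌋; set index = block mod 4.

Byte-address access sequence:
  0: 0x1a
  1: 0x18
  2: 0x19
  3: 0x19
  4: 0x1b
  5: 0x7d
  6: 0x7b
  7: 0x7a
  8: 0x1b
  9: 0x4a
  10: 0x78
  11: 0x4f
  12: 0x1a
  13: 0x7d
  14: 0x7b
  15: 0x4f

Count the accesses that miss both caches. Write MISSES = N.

MISSES = 5

#0 0x1a→b6/s2 MISS; vc=[]
#1 0x18→b6/s2 L1-HIT; vc=[]
#2 0x19→b6/s2 L1-HIT; vc=[]
#3 0x19→b6/s2 L1-HIT; vc=[]
#4 0x1b→b6/s2 L1-HIT; vc=[]
#5 0x7d→b31/s3 MISS; vc=[]
#6 0x7b→b30/s2 MISS; vc=[6]
#7 0x7a→b30/s2 L1-HIT; vc=[6]
#8 0x1b→b6/s2 VC-HIT; vc=[30]
#9 0x4a→b18/s2 MISS; vc=[30,6]
#10 0x78→b30/s2 VC-HIT; vc=[18,6]
#11 0x4f→b19/s3 MISS; vc=[18,6,31]
#12 0x1a→b6/s2 VC-HIT; vc=[18,30,31]
#13 0x7d→b31/s3 VC-HIT; vc=[18,30,19]
#14 0x7b→b30/s2 VC-HIT; vc=[18,6,19]
#15 0x4f→b19/s3 VC-HIT; vc=[18,6,31]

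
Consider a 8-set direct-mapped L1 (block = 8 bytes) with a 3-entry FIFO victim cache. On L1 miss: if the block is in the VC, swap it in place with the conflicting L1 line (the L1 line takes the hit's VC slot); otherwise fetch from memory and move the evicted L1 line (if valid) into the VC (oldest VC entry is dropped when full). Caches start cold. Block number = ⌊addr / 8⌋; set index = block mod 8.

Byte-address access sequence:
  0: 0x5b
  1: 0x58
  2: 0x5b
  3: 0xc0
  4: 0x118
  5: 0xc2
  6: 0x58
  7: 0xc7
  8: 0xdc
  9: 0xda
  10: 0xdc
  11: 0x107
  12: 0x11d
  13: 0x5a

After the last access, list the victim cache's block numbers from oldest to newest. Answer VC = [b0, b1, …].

VC = [27, 35, 24]

  [0] addr=0x5b blk=11 s=3: MISS | VC []
  [1] addr=0x58 blk=11 s=3: L1-HIT | VC []
  [2] addr=0x5b blk=11 s=3: L1-HIT | VC []
  [3] addr=0xc0 blk=24 s=0: MISS | VC []
  [4] addr=0x118 blk=35 s=3: MISS | VC [11]
  [5] addr=0xc2 blk=24 s=0: L1-HIT | VC [11]
  [6] addr=0x58 blk=11 s=3: VC-HIT | VC [35]
  [7] addr=0xc7 blk=24 s=0: L1-HIT | VC [35]
  [8] addr=0xdc blk=27 s=3: MISS | VC [35, 11]
  [9] addr=0xda blk=27 s=3: L1-HIT | VC [35, 11]
  [10] addr=0xdc blk=27 s=3: L1-HIT | VC [35, 11]
  [11] addr=0x107 blk=32 s=0: MISS | VC [35, 11, 24]
  [12] addr=0x11d blk=35 s=3: VC-HIT | VC [27, 11, 24]
  [13] addr=0x5a blk=11 s=3: VC-HIT | VC [27, 35, 24]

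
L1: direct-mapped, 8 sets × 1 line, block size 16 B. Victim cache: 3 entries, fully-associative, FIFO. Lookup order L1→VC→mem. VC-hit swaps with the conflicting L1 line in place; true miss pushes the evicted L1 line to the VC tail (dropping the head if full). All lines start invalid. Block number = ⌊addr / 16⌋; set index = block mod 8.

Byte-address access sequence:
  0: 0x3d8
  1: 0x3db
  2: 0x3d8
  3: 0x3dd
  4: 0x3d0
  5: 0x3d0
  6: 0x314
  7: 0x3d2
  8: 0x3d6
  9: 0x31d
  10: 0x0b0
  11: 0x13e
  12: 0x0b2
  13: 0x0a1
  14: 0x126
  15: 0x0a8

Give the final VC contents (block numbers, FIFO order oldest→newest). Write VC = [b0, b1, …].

#0 0x3d8→b61/s5 MISS; vc=[]
#1 0x3db→b61/s5 L1-HIT; vc=[]
#2 0x3d8→b61/s5 L1-HIT; vc=[]
#3 0x3dd→b61/s5 L1-HIT; vc=[]
#4 0x3d0→b61/s5 L1-HIT; vc=[]
#5 0x3d0→b61/s5 L1-HIT; vc=[]
#6 0x314→b49/s1 MISS; vc=[]
#7 0x3d2→b61/s5 L1-HIT; vc=[]
#8 0x3d6→b61/s5 L1-HIT; vc=[]
#9 0x31d→b49/s1 L1-HIT; vc=[]
#10 0xb0→b11/s3 MISS; vc=[]
#11 0x13e→b19/s3 MISS; vc=[11]
#12 0xb2→b11/s3 VC-HIT; vc=[19]
#13 0xa1→b10/s2 MISS; vc=[19]
#14 0x126→b18/s2 MISS; vc=[19,10]
#15 0xa8→b10/s2 VC-HIT; vc=[19,18]

VC = [19, 18]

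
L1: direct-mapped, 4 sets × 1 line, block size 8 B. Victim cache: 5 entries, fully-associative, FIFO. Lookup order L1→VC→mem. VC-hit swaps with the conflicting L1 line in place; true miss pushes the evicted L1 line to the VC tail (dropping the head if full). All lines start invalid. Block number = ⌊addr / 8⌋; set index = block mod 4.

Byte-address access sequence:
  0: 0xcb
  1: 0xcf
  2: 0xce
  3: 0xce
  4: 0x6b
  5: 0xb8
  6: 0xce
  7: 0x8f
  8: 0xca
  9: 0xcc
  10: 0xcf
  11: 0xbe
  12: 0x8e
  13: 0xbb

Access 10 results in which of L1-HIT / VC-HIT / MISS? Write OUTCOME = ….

0: 0xcb (blk 25, set 1) → MISS  vc=[]
1: 0xcf (blk 25, set 1) → L1-HIT  vc=[]
2: 0xce (blk 25, set 1) → L1-HIT  vc=[]
3: 0xce (blk 25, set 1) → L1-HIT  vc=[]
4: 0x6b (blk 13, set 1) → MISS  vc=[25]
5: 0xb8 (blk 23, set 3) → MISS  vc=[25]
6: 0xce (blk 25, set 1) → VC-HIT  vc=[13]
7: 0x8f (blk 17, set 1) → MISS  vc=[13, 25]
8: 0xca (blk 25, set 1) → VC-HIT  vc=[13, 17]
9: 0xcc (blk 25, set 1) → L1-HIT  vc=[13, 17]
10: 0xcf (blk 25, set 1) → L1-HIT  vc=[13, 17]
11: 0xbe (blk 23, set 3) → L1-HIT  vc=[13, 17]
12: 0x8e (blk 17, set 1) → VC-HIT  vc=[13, 25]
13: 0xbb (blk 23, set 3) → L1-HIT  vc=[13, 25]

OUTCOME = L1-HIT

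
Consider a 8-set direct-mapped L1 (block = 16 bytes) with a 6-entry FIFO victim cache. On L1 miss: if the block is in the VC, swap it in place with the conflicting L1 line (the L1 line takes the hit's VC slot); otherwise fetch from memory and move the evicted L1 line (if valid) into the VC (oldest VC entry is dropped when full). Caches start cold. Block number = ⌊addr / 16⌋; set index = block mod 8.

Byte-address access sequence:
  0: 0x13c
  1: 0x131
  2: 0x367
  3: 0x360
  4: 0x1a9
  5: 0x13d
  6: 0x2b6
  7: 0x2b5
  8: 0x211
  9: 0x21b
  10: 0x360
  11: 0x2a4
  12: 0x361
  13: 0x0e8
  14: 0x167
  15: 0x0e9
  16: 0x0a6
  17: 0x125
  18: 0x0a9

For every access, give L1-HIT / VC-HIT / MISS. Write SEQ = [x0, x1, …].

  [0] addr=0x13c blk=19 s=3: MISS | VC []
  [1] addr=0x131 blk=19 s=3: L1-HIT | VC []
  [2] addr=0x367 blk=54 s=6: MISS | VC []
  [3] addr=0x360 blk=54 s=6: L1-HIT | VC []
  [4] addr=0x1a9 blk=26 s=2: MISS | VC []
  [5] addr=0x13d blk=19 s=3: L1-HIT | VC []
  [6] addr=0x2b6 blk=43 s=3: MISS | VC [19]
  [7] addr=0x2b5 blk=43 s=3: L1-HIT | VC [19]
  [8] addr=0x211 blk=33 s=1: MISS | VC [19]
  [9] addr=0x21b blk=33 s=1: L1-HIT | VC [19]
  [10] addr=0x360 blk=54 s=6: L1-HIT | VC [19]
  [11] addr=0x2a4 blk=42 s=2: MISS | VC [19, 26]
  [12] addr=0x361 blk=54 s=6: L1-HIT | VC [19, 26]
  [13] addr=0xe8 blk=14 s=6: MISS | VC [19, 26, 54]
  [14] addr=0x167 blk=22 s=6: MISS | VC [19, 26, 54, 14]
  [15] addr=0xe9 blk=14 s=6: VC-HIT | VC [19, 26, 54, 22]
  [16] addr=0xa6 blk=10 s=2: MISS | VC [19, 26, 54, 22, 42]
  [17] addr=0x125 blk=18 s=2: MISS | VC [19, 26, 54, 22, 42, 10]
  [18] addr=0xa9 blk=10 s=2: VC-HIT | VC [19, 26, 54, 22, 42, 18]

SEQ = [MISS, L1-HIT, MISS, L1-HIT, MISS, L1-HIT, MISS, L1-HIT, MISS, L1-HIT, L1-HIT, MISS, L1-HIT, MISS, MISS, VC-HIT, MISS, MISS, VC-HIT]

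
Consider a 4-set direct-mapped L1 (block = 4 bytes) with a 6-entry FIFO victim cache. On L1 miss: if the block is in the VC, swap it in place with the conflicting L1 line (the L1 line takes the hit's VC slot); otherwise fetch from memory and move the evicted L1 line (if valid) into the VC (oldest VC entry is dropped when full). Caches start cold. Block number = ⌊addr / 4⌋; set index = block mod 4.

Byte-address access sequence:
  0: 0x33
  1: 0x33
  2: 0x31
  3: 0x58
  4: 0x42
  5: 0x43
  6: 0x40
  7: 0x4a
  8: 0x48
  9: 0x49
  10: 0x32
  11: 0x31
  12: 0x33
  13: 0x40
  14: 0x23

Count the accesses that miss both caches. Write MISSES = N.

MISSES = 5

  [0] addr=0x33 blk=12 s=0: MISS | VC []
  [1] addr=0x33 blk=12 s=0: L1-HIT | VC []
  [2] addr=0x31 blk=12 s=0: L1-HIT | VC []
  [3] addr=0x58 blk=22 s=2: MISS | VC []
  [4] addr=0x42 blk=16 s=0: MISS | VC [12]
  [5] addr=0x43 blk=16 s=0: L1-HIT | VC [12]
  [6] addr=0x40 blk=16 s=0: L1-HIT | VC [12]
  [7] addr=0x4a blk=18 s=2: MISS | VC [12, 22]
  [8] addr=0x48 blk=18 s=2: L1-HIT | VC [12, 22]
  [9] addr=0x49 blk=18 s=2: L1-HIT | VC [12, 22]
  [10] addr=0x32 blk=12 s=0: VC-HIT | VC [16, 22]
  [11] addr=0x31 blk=12 s=0: L1-HIT | VC [16, 22]
  [12] addr=0x33 blk=12 s=0: L1-HIT | VC [16, 22]
  [13] addr=0x40 blk=16 s=0: VC-HIT | VC [12, 22]
  [14] addr=0x23 blk=8 s=0: MISS | VC [12, 22, 16]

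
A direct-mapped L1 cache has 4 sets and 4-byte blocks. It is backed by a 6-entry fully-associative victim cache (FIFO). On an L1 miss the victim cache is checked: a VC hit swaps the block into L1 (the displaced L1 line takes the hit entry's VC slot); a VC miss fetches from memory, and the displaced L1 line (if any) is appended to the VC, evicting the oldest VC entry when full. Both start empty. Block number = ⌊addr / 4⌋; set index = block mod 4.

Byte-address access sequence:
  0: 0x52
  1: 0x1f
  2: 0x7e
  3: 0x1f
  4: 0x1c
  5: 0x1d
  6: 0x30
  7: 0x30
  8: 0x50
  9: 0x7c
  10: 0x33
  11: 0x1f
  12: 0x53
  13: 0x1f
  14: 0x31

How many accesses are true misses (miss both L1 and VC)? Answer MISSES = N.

MISSES = 4

  [0] addr=0x52 blk=20 s=0: MISS | VC []
  [1] addr=0x1f blk=7 s=3: MISS | VC []
  [2] addr=0x7e blk=31 s=3: MISS | VC [7]
  [3] addr=0x1f blk=7 s=3: VC-HIT | VC [31]
  [4] addr=0x1c blk=7 s=3: L1-HIT | VC [31]
  [5] addr=0x1d blk=7 s=3: L1-HIT | VC [31]
  [6] addr=0x30 blk=12 s=0: MISS | VC [31, 20]
  [7] addr=0x30 blk=12 s=0: L1-HIT | VC [31, 20]
  [8] addr=0x50 blk=20 s=0: VC-HIT | VC [31, 12]
  [9] addr=0x7c blk=31 s=3: VC-HIT | VC [7, 12]
  [10] addr=0x33 blk=12 s=0: VC-HIT | VC [7, 20]
  [11] addr=0x1f blk=7 s=3: VC-HIT | VC [31, 20]
  [12] addr=0x53 blk=20 s=0: VC-HIT | VC [31, 12]
  [13] addr=0x1f blk=7 s=3: L1-HIT | VC [31, 12]
  [14] addr=0x31 blk=12 s=0: VC-HIT | VC [31, 20]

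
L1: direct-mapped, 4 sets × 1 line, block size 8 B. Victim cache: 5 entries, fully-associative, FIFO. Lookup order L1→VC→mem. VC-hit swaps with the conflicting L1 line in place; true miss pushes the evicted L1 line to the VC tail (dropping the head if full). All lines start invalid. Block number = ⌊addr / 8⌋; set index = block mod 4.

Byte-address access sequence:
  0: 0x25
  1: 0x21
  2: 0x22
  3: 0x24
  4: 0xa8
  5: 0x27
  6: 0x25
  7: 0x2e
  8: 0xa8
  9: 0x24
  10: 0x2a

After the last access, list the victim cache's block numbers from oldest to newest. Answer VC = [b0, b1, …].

0: 0x25 (blk 4, set 0) → MISS  vc=[]
1: 0x21 (blk 4, set 0) → L1-HIT  vc=[]
2: 0x22 (blk 4, set 0) → L1-HIT  vc=[]
3: 0x24 (blk 4, set 0) → L1-HIT  vc=[]
4: 0xa8 (blk 21, set 1) → MISS  vc=[]
5: 0x27 (blk 4, set 0) → L1-HIT  vc=[]
6: 0x25 (blk 4, set 0) → L1-HIT  vc=[]
7: 0x2e (blk 5, set 1) → MISS  vc=[21]
8: 0xa8 (blk 21, set 1) → VC-HIT  vc=[5]
9: 0x24 (blk 4, set 0) → L1-HIT  vc=[5]
10: 0x2a (blk 5, set 1) → VC-HIT  vc=[21]

VC = [21]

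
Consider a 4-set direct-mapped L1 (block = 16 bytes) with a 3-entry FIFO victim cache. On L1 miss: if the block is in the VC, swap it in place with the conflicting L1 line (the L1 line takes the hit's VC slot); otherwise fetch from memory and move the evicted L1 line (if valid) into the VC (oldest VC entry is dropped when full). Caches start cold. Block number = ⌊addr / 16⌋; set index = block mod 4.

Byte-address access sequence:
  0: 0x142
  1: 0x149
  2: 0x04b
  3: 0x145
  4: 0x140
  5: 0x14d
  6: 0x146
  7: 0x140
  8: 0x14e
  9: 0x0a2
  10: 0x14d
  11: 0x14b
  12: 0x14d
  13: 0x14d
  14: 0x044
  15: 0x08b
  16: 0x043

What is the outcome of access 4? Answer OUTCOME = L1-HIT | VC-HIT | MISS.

OUTCOME = L1-HIT

#0 0x142→b20/s0 MISS; vc=[]
#1 0x149→b20/s0 L1-HIT; vc=[]
#2 0x4b→b4/s0 MISS; vc=[20]
#3 0x145→b20/s0 VC-HIT; vc=[4]
#4 0x140→b20/s0 L1-HIT; vc=[4]
#5 0x14d→b20/s0 L1-HIT; vc=[4]
#6 0x146→b20/s0 L1-HIT; vc=[4]
#7 0x140→b20/s0 L1-HIT; vc=[4]
#8 0x14e→b20/s0 L1-HIT; vc=[4]
#9 0xa2→b10/s2 MISS; vc=[4]
#10 0x14d→b20/s0 L1-HIT; vc=[4]
#11 0x14b→b20/s0 L1-HIT; vc=[4]
#12 0x14d→b20/s0 L1-HIT; vc=[4]
#13 0x14d→b20/s0 L1-HIT; vc=[4]
#14 0x44→b4/s0 VC-HIT; vc=[20]
#15 0x8b→b8/s0 MISS; vc=[20,4]
#16 0x43→b4/s0 VC-HIT; vc=[20,8]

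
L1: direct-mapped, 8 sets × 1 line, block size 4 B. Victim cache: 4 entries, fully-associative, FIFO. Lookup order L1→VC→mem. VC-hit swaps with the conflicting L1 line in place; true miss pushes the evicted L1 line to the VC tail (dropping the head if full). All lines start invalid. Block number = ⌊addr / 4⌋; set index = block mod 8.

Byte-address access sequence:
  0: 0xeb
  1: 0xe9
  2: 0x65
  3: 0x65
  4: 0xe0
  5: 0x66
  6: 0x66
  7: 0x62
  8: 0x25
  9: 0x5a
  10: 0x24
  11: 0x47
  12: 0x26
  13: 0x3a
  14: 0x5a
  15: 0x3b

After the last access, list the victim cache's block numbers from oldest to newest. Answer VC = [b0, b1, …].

VC = [56, 25, 17, 22]

#0 0xeb→b58/s2 MISS; vc=[]
#1 0xe9→b58/s2 L1-HIT; vc=[]
#2 0x65→b25/s1 MISS; vc=[]
#3 0x65→b25/s1 L1-HIT; vc=[]
#4 0xe0→b56/s0 MISS; vc=[]
#5 0x66→b25/s1 L1-HIT; vc=[]
#6 0x66→b25/s1 L1-HIT; vc=[]
#7 0x62→b24/s0 MISS; vc=[56]
#8 0x25→b9/s1 MISS; vc=[56,25]
#9 0x5a→b22/s6 MISS; vc=[56,25]
#10 0x24→b9/s1 L1-HIT; vc=[56,25]
#11 0x47→b17/s1 MISS; vc=[56,25,9]
#12 0x26→b9/s1 VC-HIT; vc=[56,25,17]
#13 0x3a→b14/s6 MISS; vc=[56,25,17,22]
#14 0x5a→b22/s6 VC-HIT; vc=[56,25,17,14]
#15 0x3b→b14/s6 VC-HIT; vc=[56,25,17,22]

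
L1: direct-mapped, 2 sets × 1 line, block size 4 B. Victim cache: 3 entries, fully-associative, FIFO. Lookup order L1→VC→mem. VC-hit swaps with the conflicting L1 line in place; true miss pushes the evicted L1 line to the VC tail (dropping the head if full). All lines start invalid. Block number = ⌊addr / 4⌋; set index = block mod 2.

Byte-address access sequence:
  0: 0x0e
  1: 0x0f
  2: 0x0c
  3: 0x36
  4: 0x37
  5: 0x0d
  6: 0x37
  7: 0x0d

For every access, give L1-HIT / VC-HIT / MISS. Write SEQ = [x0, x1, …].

SEQ = [MISS, L1-HIT, L1-HIT, MISS, L1-HIT, VC-HIT, VC-HIT, VC-HIT]

0: 0xe (blk 3, set 1) → MISS  vc=[]
1: 0xf (blk 3, set 1) → L1-HIT  vc=[]
2: 0xc (blk 3, set 1) → L1-HIT  vc=[]
3: 0x36 (blk 13, set 1) → MISS  vc=[3]
4: 0x37 (blk 13, set 1) → L1-HIT  vc=[3]
5: 0xd (blk 3, set 1) → VC-HIT  vc=[13]
6: 0x37 (blk 13, set 1) → VC-HIT  vc=[3]
7: 0xd (blk 3, set 1) → VC-HIT  vc=[13]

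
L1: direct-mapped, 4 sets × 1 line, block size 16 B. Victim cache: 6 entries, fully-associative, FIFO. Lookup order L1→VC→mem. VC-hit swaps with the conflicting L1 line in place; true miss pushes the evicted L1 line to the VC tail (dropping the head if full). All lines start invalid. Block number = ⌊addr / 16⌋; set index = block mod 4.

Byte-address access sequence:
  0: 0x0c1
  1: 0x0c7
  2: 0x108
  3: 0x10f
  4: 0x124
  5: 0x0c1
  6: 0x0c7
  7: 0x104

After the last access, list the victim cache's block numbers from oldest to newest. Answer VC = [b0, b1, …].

  [0] addr=0xc1 blk=12 s=0: MISS | VC []
  [1] addr=0xc7 blk=12 s=0: L1-HIT | VC []
  [2] addr=0x108 blk=16 s=0: MISS | VC [12]
  [3] addr=0x10f blk=16 s=0: L1-HIT | VC [12]
  [4] addr=0x124 blk=18 s=2: MISS | VC [12]
  [5] addr=0xc1 blk=12 s=0: VC-HIT | VC [16]
  [6] addr=0xc7 blk=12 s=0: L1-HIT | VC [16]
  [7] addr=0x104 blk=16 s=0: VC-HIT | VC [12]

VC = [12]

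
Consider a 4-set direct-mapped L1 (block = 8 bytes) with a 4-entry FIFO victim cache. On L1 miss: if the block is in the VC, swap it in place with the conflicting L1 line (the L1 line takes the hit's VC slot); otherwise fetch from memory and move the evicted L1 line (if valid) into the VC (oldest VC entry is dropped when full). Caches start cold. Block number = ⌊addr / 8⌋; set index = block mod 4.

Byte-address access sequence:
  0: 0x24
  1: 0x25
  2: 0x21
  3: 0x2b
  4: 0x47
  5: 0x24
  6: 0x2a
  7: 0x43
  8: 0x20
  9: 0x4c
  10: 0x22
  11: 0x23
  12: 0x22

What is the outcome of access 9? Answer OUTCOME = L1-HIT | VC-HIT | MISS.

0: 0x24 (blk 4, set 0) → MISS  vc=[]
1: 0x25 (blk 4, set 0) → L1-HIT  vc=[]
2: 0x21 (blk 4, set 0) → L1-HIT  vc=[]
3: 0x2b (blk 5, set 1) → MISS  vc=[]
4: 0x47 (blk 8, set 0) → MISS  vc=[4]
5: 0x24 (blk 4, set 0) → VC-HIT  vc=[8]
6: 0x2a (blk 5, set 1) → L1-HIT  vc=[8]
7: 0x43 (blk 8, set 0) → VC-HIT  vc=[4]
8: 0x20 (blk 4, set 0) → VC-HIT  vc=[8]
9: 0x4c (blk 9, set 1) → MISS  vc=[8, 5]
10: 0x22 (blk 4, set 0) → L1-HIT  vc=[8, 5]
11: 0x23 (blk 4, set 0) → L1-HIT  vc=[8, 5]
12: 0x22 (blk 4, set 0) → L1-HIT  vc=[8, 5]

OUTCOME = MISS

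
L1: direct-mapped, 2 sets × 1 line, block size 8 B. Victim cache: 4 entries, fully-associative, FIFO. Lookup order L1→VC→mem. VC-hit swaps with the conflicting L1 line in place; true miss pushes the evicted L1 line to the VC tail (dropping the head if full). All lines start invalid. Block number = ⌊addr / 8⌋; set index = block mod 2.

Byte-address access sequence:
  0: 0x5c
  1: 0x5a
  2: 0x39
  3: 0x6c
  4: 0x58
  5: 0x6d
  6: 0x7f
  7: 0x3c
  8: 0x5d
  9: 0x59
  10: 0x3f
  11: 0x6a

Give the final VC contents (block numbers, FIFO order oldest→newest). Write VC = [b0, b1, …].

VC = [11, 15, 7]

0: 0x5c (blk 11, set 1) → MISS  vc=[]
1: 0x5a (blk 11, set 1) → L1-HIT  vc=[]
2: 0x39 (blk 7, set 1) → MISS  vc=[11]
3: 0x6c (blk 13, set 1) → MISS  vc=[11, 7]
4: 0x58 (blk 11, set 1) → VC-HIT  vc=[13, 7]
5: 0x6d (blk 13, set 1) → VC-HIT  vc=[11, 7]
6: 0x7f (blk 15, set 1) → MISS  vc=[11, 7, 13]
7: 0x3c (blk 7, set 1) → VC-HIT  vc=[11, 15, 13]
8: 0x5d (blk 11, set 1) → VC-HIT  vc=[7, 15, 13]
9: 0x59 (blk 11, set 1) → L1-HIT  vc=[7, 15, 13]
10: 0x3f (blk 7, set 1) → VC-HIT  vc=[11, 15, 13]
11: 0x6a (blk 13, set 1) → VC-HIT  vc=[11, 15, 7]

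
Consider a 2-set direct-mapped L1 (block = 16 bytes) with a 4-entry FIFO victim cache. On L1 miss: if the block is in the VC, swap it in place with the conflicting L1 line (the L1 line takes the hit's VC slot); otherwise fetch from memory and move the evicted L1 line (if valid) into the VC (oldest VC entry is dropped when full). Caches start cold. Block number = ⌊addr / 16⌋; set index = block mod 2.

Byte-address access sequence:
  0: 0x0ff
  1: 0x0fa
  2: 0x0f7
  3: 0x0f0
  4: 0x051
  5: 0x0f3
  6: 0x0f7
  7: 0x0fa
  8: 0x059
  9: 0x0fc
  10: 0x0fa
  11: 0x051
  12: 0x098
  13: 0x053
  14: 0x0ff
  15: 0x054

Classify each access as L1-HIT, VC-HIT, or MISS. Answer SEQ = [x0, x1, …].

#0 0xff→b15/s1 MISS; vc=[]
#1 0xfa→b15/s1 L1-HIT; vc=[]
#2 0xf7→b15/s1 L1-HIT; vc=[]
#3 0xf0→b15/s1 L1-HIT; vc=[]
#4 0x51→b5/s1 MISS; vc=[15]
#5 0xf3→b15/s1 VC-HIT; vc=[5]
#6 0xf7→b15/s1 L1-HIT; vc=[5]
#7 0xfa→b15/s1 L1-HIT; vc=[5]
#8 0x59→b5/s1 VC-HIT; vc=[15]
#9 0xfc→b15/s1 VC-HIT; vc=[5]
#10 0xfa→b15/s1 L1-HIT; vc=[5]
#11 0x51→b5/s1 VC-HIT; vc=[15]
#12 0x98→b9/s1 MISS; vc=[15,5]
#13 0x53→b5/s1 VC-HIT; vc=[15,9]
#14 0xff→b15/s1 VC-HIT; vc=[5,9]
#15 0x54→b5/s1 VC-HIT; vc=[15,9]

SEQ = [MISS, L1-HIT, L1-HIT, L1-HIT, MISS, VC-HIT, L1-HIT, L1-HIT, VC-HIT, VC-HIT, L1-HIT, VC-HIT, MISS, VC-HIT, VC-HIT, VC-HIT]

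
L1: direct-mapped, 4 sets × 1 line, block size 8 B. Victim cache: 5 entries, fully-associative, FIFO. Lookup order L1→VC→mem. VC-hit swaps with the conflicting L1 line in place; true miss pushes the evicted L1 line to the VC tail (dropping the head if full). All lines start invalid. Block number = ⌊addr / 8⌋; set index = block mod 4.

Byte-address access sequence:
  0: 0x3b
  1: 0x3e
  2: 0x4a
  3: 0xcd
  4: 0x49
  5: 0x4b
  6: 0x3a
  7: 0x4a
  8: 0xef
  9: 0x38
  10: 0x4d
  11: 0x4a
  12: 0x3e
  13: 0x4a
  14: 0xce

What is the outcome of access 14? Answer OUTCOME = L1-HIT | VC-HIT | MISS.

OUTCOME = VC-HIT

#0 0x3b→b7/s3 MISS; vc=[]
#1 0x3e→b7/s3 L1-HIT; vc=[]
#2 0x4a→b9/s1 MISS; vc=[]
#3 0xcd→b25/s1 MISS; vc=[9]
#4 0x49→b9/s1 VC-HIT; vc=[25]
#5 0x4b→b9/s1 L1-HIT; vc=[25]
#6 0x3a→b7/s3 L1-HIT; vc=[25]
#7 0x4a→b9/s1 L1-HIT; vc=[25]
#8 0xef→b29/s1 MISS; vc=[25,9]
#9 0x38→b7/s3 L1-HIT; vc=[25,9]
#10 0x4d→b9/s1 VC-HIT; vc=[25,29]
#11 0x4a→b9/s1 L1-HIT; vc=[25,29]
#12 0x3e→b7/s3 L1-HIT; vc=[25,29]
#13 0x4a→b9/s1 L1-HIT; vc=[25,29]
#14 0xce→b25/s1 VC-HIT; vc=[9,29]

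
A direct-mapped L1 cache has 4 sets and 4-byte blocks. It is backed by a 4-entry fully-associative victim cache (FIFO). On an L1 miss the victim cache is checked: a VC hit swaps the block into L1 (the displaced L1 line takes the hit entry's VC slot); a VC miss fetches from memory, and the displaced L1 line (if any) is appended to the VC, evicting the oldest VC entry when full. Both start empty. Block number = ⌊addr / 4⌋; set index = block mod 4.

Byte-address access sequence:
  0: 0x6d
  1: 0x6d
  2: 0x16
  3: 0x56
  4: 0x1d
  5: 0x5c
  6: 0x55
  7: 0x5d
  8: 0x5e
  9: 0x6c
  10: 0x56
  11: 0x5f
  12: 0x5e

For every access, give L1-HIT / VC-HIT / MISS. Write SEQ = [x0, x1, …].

#0 0x6d→b27/s3 MISS; vc=[]
#1 0x6d→b27/s3 L1-HIT; vc=[]
#2 0x16→b5/s1 MISS; vc=[]
#3 0x56→b21/s1 MISS; vc=[5]
#4 0x1d→b7/s3 MISS; vc=[5,27]
#5 0x5c→b23/s3 MISS; vc=[5,27,7]
#6 0x55→b21/s1 L1-HIT; vc=[5,27,7]
#7 0x5d→b23/s3 L1-HIT; vc=[5,27,7]
#8 0x5e→b23/s3 L1-HIT; vc=[5,27,7]
#9 0x6c→b27/s3 VC-HIT; vc=[5,23,7]
#10 0x56→b21/s1 L1-HIT; vc=[5,23,7]
#11 0x5f→b23/s3 VC-HIT; vc=[5,27,7]
#12 0x5e→b23/s3 L1-HIT; vc=[5,27,7]

SEQ = [MISS, L1-HIT, MISS, MISS, MISS, MISS, L1-HIT, L1-HIT, L1-HIT, VC-HIT, L1-HIT, VC-HIT, L1-HIT]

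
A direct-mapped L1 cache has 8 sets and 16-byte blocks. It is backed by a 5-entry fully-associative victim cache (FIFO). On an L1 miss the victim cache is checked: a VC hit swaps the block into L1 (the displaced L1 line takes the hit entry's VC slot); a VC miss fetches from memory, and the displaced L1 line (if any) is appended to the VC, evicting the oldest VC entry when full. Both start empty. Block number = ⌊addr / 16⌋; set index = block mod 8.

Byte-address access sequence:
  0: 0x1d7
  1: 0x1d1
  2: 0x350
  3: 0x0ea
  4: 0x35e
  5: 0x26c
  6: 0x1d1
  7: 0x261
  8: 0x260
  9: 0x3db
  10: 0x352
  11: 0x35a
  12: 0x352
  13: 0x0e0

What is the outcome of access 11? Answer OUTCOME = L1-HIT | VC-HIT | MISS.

OUTCOME = L1-HIT

  [0] addr=0x1d7 blk=29 s=5: MISS | VC []
  [1] addr=0x1d1 blk=29 s=5: L1-HIT | VC []
  [2] addr=0x350 blk=53 s=5: MISS | VC [29]
  [3] addr=0xea blk=14 s=6: MISS | VC [29]
  [4] addr=0x35e blk=53 s=5: L1-HIT | VC [29]
  [5] addr=0x26c blk=38 s=6: MISS | VC [29, 14]
  [6] addr=0x1d1 blk=29 s=5: VC-HIT | VC [53, 14]
  [7] addr=0x261 blk=38 s=6: L1-HIT | VC [53, 14]
  [8] addr=0x260 blk=38 s=6: L1-HIT | VC [53, 14]
  [9] addr=0x3db blk=61 s=5: MISS | VC [53, 14, 29]
  [10] addr=0x352 blk=53 s=5: VC-HIT | VC [61, 14, 29]
  [11] addr=0x35a blk=53 s=5: L1-HIT | VC [61, 14, 29]
  [12] addr=0x352 blk=53 s=5: L1-HIT | VC [61, 14, 29]
  [13] addr=0xe0 blk=14 s=6: VC-HIT | VC [61, 38, 29]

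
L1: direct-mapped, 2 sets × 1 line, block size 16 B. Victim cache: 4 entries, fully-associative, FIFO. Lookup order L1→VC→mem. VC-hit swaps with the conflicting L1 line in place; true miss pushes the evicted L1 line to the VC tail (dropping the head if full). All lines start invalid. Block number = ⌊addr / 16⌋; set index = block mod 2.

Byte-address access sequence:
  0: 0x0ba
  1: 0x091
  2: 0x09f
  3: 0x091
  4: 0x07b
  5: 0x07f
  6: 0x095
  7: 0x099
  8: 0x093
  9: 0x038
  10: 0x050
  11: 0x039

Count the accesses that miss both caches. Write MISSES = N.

  [0] addr=0xba blk=11 s=1: MISS | VC []
  [1] addr=0x91 blk=9 s=1: MISS | VC [11]
  [2] addr=0x9f blk=9 s=1: L1-HIT | VC [11]
  [3] addr=0x91 blk=9 s=1: L1-HIT | VC [11]
  [4] addr=0x7b blk=7 s=1: MISS | VC [11, 9]
  [5] addr=0x7f blk=7 s=1: L1-HIT | VC [11, 9]
  [6] addr=0x95 blk=9 s=1: VC-HIT | VC [11, 7]
  [7] addr=0x99 blk=9 s=1: L1-HIT | VC [11, 7]
  [8] addr=0x93 blk=9 s=1: L1-HIT | VC [11, 7]
  [9] addr=0x38 blk=3 s=1: MISS | VC [11, 7, 9]
  [10] addr=0x50 blk=5 s=1: MISS | VC [11, 7, 9, 3]
  [11] addr=0x39 blk=3 s=1: VC-HIT | VC [11, 7, 9, 5]

MISSES = 5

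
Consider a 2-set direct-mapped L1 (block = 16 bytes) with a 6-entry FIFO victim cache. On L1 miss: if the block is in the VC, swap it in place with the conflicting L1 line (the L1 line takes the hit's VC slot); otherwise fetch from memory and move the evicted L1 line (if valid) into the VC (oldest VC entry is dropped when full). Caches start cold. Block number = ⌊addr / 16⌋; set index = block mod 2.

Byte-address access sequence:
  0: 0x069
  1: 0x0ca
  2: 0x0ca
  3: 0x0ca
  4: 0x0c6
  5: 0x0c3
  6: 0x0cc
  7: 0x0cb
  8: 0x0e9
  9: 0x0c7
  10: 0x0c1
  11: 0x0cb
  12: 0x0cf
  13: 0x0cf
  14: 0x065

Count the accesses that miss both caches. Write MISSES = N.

0: 0x69 (blk 6, set 0) → MISS  vc=[]
1: 0xca (blk 12, set 0) → MISS  vc=[6]
2: 0xca (blk 12, set 0) → L1-HIT  vc=[6]
3: 0xca (blk 12, set 0) → L1-HIT  vc=[6]
4: 0xc6 (blk 12, set 0) → L1-HIT  vc=[6]
5: 0xc3 (blk 12, set 0) → L1-HIT  vc=[6]
6: 0xcc (blk 12, set 0) → L1-HIT  vc=[6]
7: 0xcb (blk 12, set 0) → L1-HIT  vc=[6]
8: 0xe9 (blk 14, set 0) → MISS  vc=[6, 12]
9: 0xc7 (blk 12, set 0) → VC-HIT  vc=[6, 14]
10: 0xc1 (blk 12, set 0) → L1-HIT  vc=[6, 14]
11: 0xcb (blk 12, set 0) → L1-HIT  vc=[6, 14]
12: 0xcf (blk 12, set 0) → L1-HIT  vc=[6, 14]
13: 0xcf (blk 12, set 0) → L1-HIT  vc=[6, 14]
14: 0x65 (blk 6, set 0) → VC-HIT  vc=[12, 14]

MISSES = 3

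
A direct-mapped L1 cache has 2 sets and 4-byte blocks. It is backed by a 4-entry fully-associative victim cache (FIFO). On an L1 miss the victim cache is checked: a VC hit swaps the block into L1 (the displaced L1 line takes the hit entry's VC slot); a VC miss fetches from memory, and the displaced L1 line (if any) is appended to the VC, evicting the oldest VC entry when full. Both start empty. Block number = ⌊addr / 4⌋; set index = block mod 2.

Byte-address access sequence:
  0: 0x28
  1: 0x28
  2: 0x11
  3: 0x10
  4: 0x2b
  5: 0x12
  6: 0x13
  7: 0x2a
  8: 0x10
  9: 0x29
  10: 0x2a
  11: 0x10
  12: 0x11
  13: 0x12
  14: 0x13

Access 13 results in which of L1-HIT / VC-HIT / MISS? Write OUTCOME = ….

0: 0x28 (blk 10, set 0) → MISS  vc=[]
1: 0x28 (blk 10, set 0) → L1-HIT  vc=[]
2: 0x11 (blk 4, set 0) → MISS  vc=[10]
3: 0x10 (blk 4, set 0) → L1-HIT  vc=[10]
4: 0x2b (blk 10, set 0) → VC-HIT  vc=[4]
5: 0x12 (blk 4, set 0) → VC-HIT  vc=[10]
6: 0x13 (blk 4, set 0) → L1-HIT  vc=[10]
7: 0x2a (blk 10, set 0) → VC-HIT  vc=[4]
8: 0x10 (blk 4, set 0) → VC-HIT  vc=[10]
9: 0x29 (blk 10, set 0) → VC-HIT  vc=[4]
10: 0x2a (blk 10, set 0) → L1-HIT  vc=[4]
11: 0x10 (blk 4, set 0) → VC-HIT  vc=[10]
12: 0x11 (blk 4, set 0) → L1-HIT  vc=[10]
13: 0x12 (blk 4, set 0) → L1-HIT  vc=[10]
14: 0x13 (blk 4, set 0) → L1-HIT  vc=[10]

OUTCOME = L1-HIT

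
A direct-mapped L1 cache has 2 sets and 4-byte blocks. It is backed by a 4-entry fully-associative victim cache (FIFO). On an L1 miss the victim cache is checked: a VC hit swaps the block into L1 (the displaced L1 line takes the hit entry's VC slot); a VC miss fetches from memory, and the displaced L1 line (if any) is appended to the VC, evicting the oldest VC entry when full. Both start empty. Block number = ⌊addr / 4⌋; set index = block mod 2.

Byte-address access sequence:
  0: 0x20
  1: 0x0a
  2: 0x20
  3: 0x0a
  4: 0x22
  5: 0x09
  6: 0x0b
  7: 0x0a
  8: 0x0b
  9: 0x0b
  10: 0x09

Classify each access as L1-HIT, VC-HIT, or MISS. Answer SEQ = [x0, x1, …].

  [0] addr=0x20 blk=8 s=0: MISS | VC []
  [1] addr=0xa blk=2 s=0: MISS | VC [8]
  [2] addr=0x20 blk=8 s=0: VC-HIT | VC [2]
  [3] addr=0xa blk=2 s=0: VC-HIT | VC [8]
  [4] addr=0x22 blk=8 s=0: VC-HIT | VC [2]
  [5] addr=0x9 blk=2 s=0: VC-HIT | VC [8]
  [6] addr=0xb blk=2 s=0: L1-HIT | VC [8]
  [7] addr=0xa blk=2 s=0: L1-HIT | VC [8]
  [8] addr=0xb blk=2 s=0: L1-HIT | VC [8]
  [9] addr=0xb blk=2 s=0: L1-HIT | VC [8]
  [10] addr=0x9 blk=2 s=0: L1-HIT | VC [8]

SEQ = [MISS, MISS, VC-HIT, VC-HIT, VC-HIT, VC-HIT, L1-HIT, L1-HIT, L1-HIT, L1-HIT, L1-HIT]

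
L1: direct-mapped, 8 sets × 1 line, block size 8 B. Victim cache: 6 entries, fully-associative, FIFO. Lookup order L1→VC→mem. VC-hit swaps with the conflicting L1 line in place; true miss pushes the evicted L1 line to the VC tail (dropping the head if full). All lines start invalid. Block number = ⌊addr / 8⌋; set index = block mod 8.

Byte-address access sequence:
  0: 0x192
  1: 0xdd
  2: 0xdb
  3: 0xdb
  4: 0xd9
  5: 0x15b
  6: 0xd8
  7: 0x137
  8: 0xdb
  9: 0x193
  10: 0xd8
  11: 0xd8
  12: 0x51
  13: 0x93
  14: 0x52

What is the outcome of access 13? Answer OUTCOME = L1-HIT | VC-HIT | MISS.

#0 0x192→b50/s2 MISS; vc=[]
#1 0xdd→b27/s3 MISS; vc=[]
#2 0xdb→b27/s3 L1-HIT; vc=[]
#3 0xdb→b27/s3 L1-HIT; vc=[]
#4 0xd9→b27/s3 L1-HIT; vc=[]
#5 0x15b→b43/s3 MISS; vc=[27]
#6 0xd8→b27/s3 VC-HIT; vc=[43]
#7 0x137→b38/s6 MISS; vc=[43]
#8 0xdb→b27/s3 L1-HIT; vc=[43]
#9 0x193→b50/s2 L1-HIT; vc=[43]
#10 0xd8→b27/s3 L1-HIT; vc=[43]
#11 0xd8→b27/s3 L1-HIT; vc=[43]
#12 0x51→b10/s2 MISS; vc=[43,50]
#13 0x93→b18/s2 MISS; vc=[43,50,10]
#14 0x52→b10/s2 VC-HIT; vc=[43,50,18]

OUTCOME = MISS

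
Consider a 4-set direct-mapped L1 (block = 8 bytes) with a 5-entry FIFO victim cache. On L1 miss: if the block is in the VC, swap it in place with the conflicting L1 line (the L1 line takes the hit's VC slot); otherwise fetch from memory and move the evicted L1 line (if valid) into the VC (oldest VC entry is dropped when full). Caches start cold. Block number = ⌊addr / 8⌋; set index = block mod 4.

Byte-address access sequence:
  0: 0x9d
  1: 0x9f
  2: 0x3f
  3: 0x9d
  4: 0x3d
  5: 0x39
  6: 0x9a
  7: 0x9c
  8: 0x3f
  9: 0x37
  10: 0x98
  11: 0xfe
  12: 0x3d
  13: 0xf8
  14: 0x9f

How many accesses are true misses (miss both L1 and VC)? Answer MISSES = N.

#0 0x9d→b19/s3 MISS; vc=[]
#1 0x9f→b19/s3 L1-HIT; vc=[]
#2 0x3f→b7/s3 MISS; vc=[19]
#3 0x9d→b19/s3 VC-HIT; vc=[7]
#4 0x3d→b7/s3 VC-HIT; vc=[19]
#5 0x39→b7/s3 L1-HIT; vc=[19]
#6 0x9a→b19/s3 VC-HIT; vc=[7]
#7 0x9c→b19/s3 L1-HIT; vc=[7]
#8 0x3f→b7/s3 VC-HIT; vc=[19]
#9 0x37→b6/s2 MISS; vc=[19]
#10 0x98→b19/s3 VC-HIT; vc=[7]
#11 0xfe→b31/s3 MISS; vc=[7,19]
#12 0x3d→b7/s3 VC-HIT; vc=[31,19]
#13 0xf8→b31/s3 VC-HIT; vc=[7,19]
#14 0x9f→b19/s3 VC-HIT; vc=[7,31]

MISSES = 4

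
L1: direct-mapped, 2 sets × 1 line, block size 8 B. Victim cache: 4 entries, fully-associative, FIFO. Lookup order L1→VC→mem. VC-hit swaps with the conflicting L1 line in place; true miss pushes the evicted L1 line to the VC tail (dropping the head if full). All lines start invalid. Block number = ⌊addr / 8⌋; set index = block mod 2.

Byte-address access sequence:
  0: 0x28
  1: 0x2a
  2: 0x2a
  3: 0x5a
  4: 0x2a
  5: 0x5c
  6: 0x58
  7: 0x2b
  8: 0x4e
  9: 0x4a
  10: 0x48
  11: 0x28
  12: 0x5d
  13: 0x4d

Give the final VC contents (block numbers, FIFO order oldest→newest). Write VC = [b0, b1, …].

0: 0x28 (blk 5, set 1) → MISS  vc=[]
1: 0x2a (blk 5, set 1) → L1-HIT  vc=[]
2: 0x2a (blk 5, set 1) → L1-HIT  vc=[]
3: 0x5a (blk 11, set 1) → MISS  vc=[5]
4: 0x2a (blk 5, set 1) → VC-HIT  vc=[11]
5: 0x5c (blk 11, set 1) → VC-HIT  vc=[5]
6: 0x58 (blk 11, set 1) → L1-HIT  vc=[5]
7: 0x2b (blk 5, set 1) → VC-HIT  vc=[11]
8: 0x4e (blk 9, set 1) → MISS  vc=[11, 5]
9: 0x4a (blk 9, set 1) → L1-HIT  vc=[11, 5]
10: 0x48 (blk 9, set 1) → L1-HIT  vc=[11, 5]
11: 0x28 (blk 5, set 1) → VC-HIT  vc=[11, 9]
12: 0x5d (blk 11, set 1) → VC-HIT  vc=[5, 9]
13: 0x4d (blk 9, set 1) → VC-HIT  vc=[5, 11]

VC = [5, 11]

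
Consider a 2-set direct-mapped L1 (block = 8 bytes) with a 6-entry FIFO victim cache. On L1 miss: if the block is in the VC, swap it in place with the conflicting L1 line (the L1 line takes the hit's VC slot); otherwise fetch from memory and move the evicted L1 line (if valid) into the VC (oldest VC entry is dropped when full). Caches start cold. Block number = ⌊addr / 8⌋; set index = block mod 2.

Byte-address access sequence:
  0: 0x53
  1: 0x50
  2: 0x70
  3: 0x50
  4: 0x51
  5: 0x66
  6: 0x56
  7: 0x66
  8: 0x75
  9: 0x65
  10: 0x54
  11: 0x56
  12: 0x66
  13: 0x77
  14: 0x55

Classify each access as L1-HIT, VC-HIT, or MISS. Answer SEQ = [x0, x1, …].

#0 0x53→b10/s0 MISS; vc=[]
#1 0x50→b10/s0 L1-HIT; vc=[]
#2 0x70→b14/s0 MISS; vc=[10]
#3 0x50→b10/s0 VC-HIT; vc=[14]
#4 0x51→b10/s0 L1-HIT; vc=[14]
#5 0x66→b12/s0 MISS; vc=[14,10]
#6 0x56→b10/s0 VC-HIT; vc=[14,12]
#7 0x66→b12/s0 VC-HIT; vc=[14,10]
#8 0x75→b14/s0 VC-HIT; vc=[12,10]
#9 0x65→b12/s0 VC-HIT; vc=[14,10]
#10 0x54→b10/s0 VC-HIT; vc=[14,12]
#11 0x56→b10/s0 L1-HIT; vc=[14,12]
#12 0x66→b12/s0 VC-HIT; vc=[14,10]
#13 0x77→b14/s0 VC-HIT; vc=[12,10]
#14 0x55→b10/s0 VC-HIT; vc=[12,14]

SEQ = [MISS, L1-HIT, MISS, VC-HIT, L1-HIT, MISS, VC-HIT, VC-HIT, VC-HIT, VC-HIT, VC-HIT, L1-HIT, VC-HIT, VC-HIT, VC-HIT]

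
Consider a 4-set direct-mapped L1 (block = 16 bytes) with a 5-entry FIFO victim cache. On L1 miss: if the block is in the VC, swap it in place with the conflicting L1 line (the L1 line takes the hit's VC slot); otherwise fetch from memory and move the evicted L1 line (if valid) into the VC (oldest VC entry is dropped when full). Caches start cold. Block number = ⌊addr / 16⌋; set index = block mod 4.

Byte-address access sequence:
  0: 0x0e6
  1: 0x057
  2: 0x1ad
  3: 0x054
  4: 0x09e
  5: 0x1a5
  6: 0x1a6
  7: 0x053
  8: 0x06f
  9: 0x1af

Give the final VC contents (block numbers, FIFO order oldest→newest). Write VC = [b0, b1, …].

  [0] addr=0xe6 blk=14 s=2: MISS | VC []
  [1] addr=0x57 blk=5 s=1: MISS | VC []
  [2] addr=0x1ad blk=26 s=2: MISS | VC [14]
  [3] addr=0x54 blk=5 s=1: L1-HIT | VC [14]
  [4] addr=0x9e blk=9 s=1: MISS | VC [14, 5]
  [5] addr=0x1a5 blk=26 s=2: L1-HIT | VC [14, 5]
  [6] addr=0x1a6 blk=26 s=2: L1-HIT | VC [14, 5]
  [7] addr=0x53 blk=5 s=1: VC-HIT | VC [14, 9]
  [8] addr=0x6f blk=6 s=2: MISS | VC [14, 9, 26]
  [9] addr=0x1af blk=26 s=2: VC-HIT | VC [14, 9, 6]

VC = [14, 9, 6]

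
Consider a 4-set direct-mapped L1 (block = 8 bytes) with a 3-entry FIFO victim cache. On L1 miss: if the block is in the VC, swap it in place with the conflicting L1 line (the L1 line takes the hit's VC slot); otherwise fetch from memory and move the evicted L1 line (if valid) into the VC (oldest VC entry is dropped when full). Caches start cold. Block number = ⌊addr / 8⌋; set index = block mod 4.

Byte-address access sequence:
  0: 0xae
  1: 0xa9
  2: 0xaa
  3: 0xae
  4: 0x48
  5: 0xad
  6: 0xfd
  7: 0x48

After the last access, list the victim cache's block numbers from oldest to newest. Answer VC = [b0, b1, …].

VC = [21]

  [0] addr=0xae blk=21 s=1: MISS | VC []
  [1] addr=0xa9 blk=21 s=1: L1-HIT | VC []
  [2] addr=0xaa blk=21 s=1: L1-HIT | VC []
  [3] addr=0xae blk=21 s=1: L1-HIT | VC []
  [4] addr=0x48 blk=9 s=1: MISS | VC [21]
  [5] addr=0xad blk=21 s=1: VC-HIT | VC [9]
  [6] addr=0xfd blk=31 s=3: MISS | VC [9]
  [7] addr=0x48 blk=9 s=1: VC-HIT | VC [21]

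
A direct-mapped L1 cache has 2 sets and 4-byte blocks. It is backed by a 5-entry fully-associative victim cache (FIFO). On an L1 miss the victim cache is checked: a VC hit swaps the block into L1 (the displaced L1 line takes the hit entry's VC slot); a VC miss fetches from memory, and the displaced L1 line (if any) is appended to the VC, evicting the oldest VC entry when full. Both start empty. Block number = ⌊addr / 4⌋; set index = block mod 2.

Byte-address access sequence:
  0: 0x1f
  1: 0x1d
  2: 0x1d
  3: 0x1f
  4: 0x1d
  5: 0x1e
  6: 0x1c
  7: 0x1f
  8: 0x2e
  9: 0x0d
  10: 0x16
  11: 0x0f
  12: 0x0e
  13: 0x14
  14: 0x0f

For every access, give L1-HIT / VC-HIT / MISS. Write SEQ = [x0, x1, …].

0: 0x1f (blk 7, set 1) → MISS  vc=[]
1: 0x1d (blk 7, set 1) → L1-HIT  vc=[]
2: 0x1d (blk 7, set 1) → L1-HIT  vc=[]
3: 0x1f (blk 7, set 1) → L1-HIT  vc=[]
4: 0x1d (blk 7, set 1) → L1-HIT  vc=[]
5: 0x1e (blk 7, set 1) → L1-HIT  vc=[]
6: 0x1c (blk 7, set 1) → L1-HIT  vc=[]
7: 0x1f (blk 7, set 1) → L1-HIT  vc=[]
8: 0x2e (blk 11, set 1) → MISS  vc=[7]
9: 0xd (blk 3, set 1) → MISS  vc=[7, 11]
10: 0x16 (blk 5, set 1) → MISS  vc=[7, 11, 3]
11: 0xf (blk 3, set 1) → VC-HIT  vc=[7, 11, 5]
12: 0xe (blk 3, set 1) → L1-HIT  vc=[7, 11, 5]
13: 0x14 (blk 5, set 1) → VC-HIT  vc=[7, 11, 3]
14: 0xf (blk 3, set 1) → VC-HIT  vc=[7, 11, 5]

SEQ = [MISS, L1-HIT, L1-HIT, L1-HIT, L1-HIT, L1-HIT, L1-HIT, L1-HIT, MISS, MISS, MISS, VC-HIT, L1-HIT, VC-HIT, VC-HIT]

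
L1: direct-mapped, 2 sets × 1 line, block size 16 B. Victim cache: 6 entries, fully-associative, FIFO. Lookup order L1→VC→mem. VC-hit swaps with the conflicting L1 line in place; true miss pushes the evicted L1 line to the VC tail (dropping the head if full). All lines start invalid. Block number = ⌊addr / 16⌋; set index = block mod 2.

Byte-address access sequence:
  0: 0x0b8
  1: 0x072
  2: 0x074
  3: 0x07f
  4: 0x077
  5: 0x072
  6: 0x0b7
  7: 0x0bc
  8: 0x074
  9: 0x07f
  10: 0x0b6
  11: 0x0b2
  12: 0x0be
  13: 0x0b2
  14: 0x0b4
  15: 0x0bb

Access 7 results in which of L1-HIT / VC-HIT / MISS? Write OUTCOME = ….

OUTCOME = L1-HIT

#0 0xb8→b11/s1 MISS; vc=[]
#1 0x72→b7/s1 MISS; vc=[11]
#2 0x74→b7/s1 L1-HIT; vc=[11]
#3 0x7f→b7/s1 L1-HIT; vc=[11]
#4 0x77→b7/s1 L1-HIT; vc=[11]
#5 0x72→b7/s1 L1-HIT; vc=[11]
#6 0xb7→b11/s1 VC-HIT; vc=[7]
#7 0xbc→b11/s1 L1-HIT; vc=[7]
#8 0x74→b7/s1 VC-HIT; vc=[11]
#9 0x7f→b7/s1 L1-HIT; vc=[11]
#10 0xb6→b11/s1 VC-HIT; vc=[7]
#11 0xb2→b11/s1 L1-HIT; vc=[7]
#12 0xbe→b11/s1 L1-HIT; vc=[7]
#13 0xb2→b11/s1 L1-HIT; vc=[7]
#14 0xb4→b11/s1 L1-HIT; vc=[7]
#15 0xbb→b11/s1 L1-HIT; vc=[7]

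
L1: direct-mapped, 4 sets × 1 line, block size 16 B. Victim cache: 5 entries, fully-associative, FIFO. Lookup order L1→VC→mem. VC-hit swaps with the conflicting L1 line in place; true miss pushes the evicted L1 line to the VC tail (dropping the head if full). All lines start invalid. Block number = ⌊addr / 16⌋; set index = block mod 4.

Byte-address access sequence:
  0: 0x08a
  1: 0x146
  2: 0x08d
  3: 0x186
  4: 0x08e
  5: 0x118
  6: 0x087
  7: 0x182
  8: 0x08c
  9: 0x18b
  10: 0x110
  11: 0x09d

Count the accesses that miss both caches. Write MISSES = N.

MISSES = 5

0: 0x8a (blk 8, set 0) → MISS  vc=[]
1: 0x146 (blk 20, set 0) → MISS  vc=[8]
2: 0x8d (blk 8, set 0) → VC-HIT  vc=[20]
3: 0x186 (blk 24, set 0) → MISS  vc=[20, 8]
4: 0x8e (blk 8, set 0) → VC-HIT  vc=[20, 24]
5: 0x118 (blk 17, set 1) → MISS  vc=[20, 24]
6: 0x87 (blk 8, set 0) → L1-HIT  vc=[20, 24]
7: 0x182 (blk 24, set 0) → VC-HIT  vc=[20, 8]
8: 0x8c (blk 8, set 0) → VC-HIT  vc=[20, 24]
9: 0x18b (blk 24, set 0) → VC-HIT  vc=[20, 8]
10: 0x110 (blk 17, set 1) → L1-HIT  vc=[20, 8]
11: 0x9d (blk 9, set 1) → MISS  vc=[20, 8, 17]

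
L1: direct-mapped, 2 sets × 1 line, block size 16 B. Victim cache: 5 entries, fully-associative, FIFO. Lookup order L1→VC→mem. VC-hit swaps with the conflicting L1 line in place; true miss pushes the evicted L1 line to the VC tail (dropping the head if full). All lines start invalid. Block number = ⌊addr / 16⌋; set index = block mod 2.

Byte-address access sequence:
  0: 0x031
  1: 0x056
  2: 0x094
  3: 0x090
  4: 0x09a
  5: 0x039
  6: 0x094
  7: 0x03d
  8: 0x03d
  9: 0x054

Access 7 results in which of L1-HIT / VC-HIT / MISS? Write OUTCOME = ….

0: 0x31 (blk 3, set 1) → MISS  vc=[]
1: 0x56 (blk 5, set 1) → MISS  vc=[3]
2: 0x94 (blk 9, set 1) → MISS  vc=[3, 5]
3: 0x90 (blk 9, set 1) → L1-HIT  vc=[3, 5]
4: 0x9a (blk 9, set 1) → L1-HIT  vc=[3, 5]
5: 0x39 (blk 3, set 1) → VC-HIT  vc=[9, 5]
6: 0x94 (blk 9, set 1) → VC-HIT  vc=[3, 5]
7: 0x3d (blk 3, set 1) → VC-HIT  vc=[9, 5]
8: 0x3d (blk 3, set 1) → L1-HIT  vc=[9, 5]
9: 0x54 (blk 5, set 1) → VC-HIT  vc=[9, 3]

OUTCOME = VC-HIT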